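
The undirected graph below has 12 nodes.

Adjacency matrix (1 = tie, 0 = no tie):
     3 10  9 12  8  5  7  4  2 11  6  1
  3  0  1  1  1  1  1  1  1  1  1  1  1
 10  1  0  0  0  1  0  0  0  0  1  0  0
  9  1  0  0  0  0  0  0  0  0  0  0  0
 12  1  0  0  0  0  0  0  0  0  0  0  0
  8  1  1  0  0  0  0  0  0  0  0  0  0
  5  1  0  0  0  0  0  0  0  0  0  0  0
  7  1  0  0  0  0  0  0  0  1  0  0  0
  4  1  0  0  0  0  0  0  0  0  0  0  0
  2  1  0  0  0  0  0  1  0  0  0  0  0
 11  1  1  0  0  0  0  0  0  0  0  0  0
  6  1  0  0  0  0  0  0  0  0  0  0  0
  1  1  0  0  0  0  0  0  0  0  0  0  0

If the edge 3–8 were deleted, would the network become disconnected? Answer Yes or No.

Even without that edge, 3 still reaches 8 via 3 – 10 – 8, so the network stays connected. Not a bridge.

No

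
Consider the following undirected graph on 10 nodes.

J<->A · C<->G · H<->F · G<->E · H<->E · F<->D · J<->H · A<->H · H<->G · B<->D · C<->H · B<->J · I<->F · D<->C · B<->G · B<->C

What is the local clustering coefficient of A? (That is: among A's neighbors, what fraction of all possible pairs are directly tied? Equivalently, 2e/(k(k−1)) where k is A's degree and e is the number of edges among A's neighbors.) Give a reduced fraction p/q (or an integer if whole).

1

A's neighbors: H and J (k = 2).
Possible neighbor pairs: C(2,2) = 1. Edges among them: H–J → e = 1.
Clustering(A) = 1/1.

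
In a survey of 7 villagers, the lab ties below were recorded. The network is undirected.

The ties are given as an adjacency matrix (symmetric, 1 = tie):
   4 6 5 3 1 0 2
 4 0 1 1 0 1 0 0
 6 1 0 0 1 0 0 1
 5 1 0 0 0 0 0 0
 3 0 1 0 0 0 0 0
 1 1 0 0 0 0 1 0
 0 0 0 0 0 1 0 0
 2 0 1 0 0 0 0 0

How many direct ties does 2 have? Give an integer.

2 is directly tied to 6. That is 1 neighbor, so the degree of 2 is 1.

1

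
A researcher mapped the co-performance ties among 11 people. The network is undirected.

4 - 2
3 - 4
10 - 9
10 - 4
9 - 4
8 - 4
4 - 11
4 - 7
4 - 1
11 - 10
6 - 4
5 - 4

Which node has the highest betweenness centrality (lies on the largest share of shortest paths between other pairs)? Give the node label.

4

Unnormalized betweenness of each node: 1:0, 2:0, 3:0, 4:85/2, 5:0, 6:0, 7:0, 8:0, 9:0, 10:1/2, 11:0.
4 has the largest value, 85/2, making it the main broker — the node through which the most shortest paths run.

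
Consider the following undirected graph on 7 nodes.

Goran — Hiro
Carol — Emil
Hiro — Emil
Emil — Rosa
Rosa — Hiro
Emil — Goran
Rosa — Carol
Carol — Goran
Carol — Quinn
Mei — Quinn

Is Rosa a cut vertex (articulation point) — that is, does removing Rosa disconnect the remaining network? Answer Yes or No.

No

Even without Rosa, every remaining node can still reach every other (the residual graph is connected), so Rosa is not a cut vertex.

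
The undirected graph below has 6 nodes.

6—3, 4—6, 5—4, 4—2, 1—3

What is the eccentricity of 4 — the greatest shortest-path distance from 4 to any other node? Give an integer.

3

Distances from 4: 1:3, 2:1, 3:2, 5:1, 6:1.
The largest is 3 (to 1), so the eccentricity of 4 is 3.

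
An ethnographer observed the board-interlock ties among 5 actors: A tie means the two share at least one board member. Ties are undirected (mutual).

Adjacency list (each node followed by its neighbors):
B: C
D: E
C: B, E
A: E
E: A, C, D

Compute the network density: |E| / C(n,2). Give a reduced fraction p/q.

2/5

There are 4 edges and 5 nodes, so the maximum possible is C(5,2) = 10.
Density = 4/10 = 2/5.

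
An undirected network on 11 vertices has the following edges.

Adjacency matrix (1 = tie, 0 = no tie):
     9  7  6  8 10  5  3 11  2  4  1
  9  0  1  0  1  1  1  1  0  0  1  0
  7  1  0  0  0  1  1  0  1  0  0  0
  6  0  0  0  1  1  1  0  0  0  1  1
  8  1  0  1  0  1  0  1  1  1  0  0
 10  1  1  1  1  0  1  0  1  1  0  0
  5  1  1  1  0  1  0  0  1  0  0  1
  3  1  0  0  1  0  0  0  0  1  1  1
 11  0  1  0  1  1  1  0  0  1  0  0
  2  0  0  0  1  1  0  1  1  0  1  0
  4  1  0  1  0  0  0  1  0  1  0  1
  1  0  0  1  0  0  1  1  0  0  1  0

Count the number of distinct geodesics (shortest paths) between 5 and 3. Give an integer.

2

The shortest distance is 2. The length-2 paths are: 5–9–3; 5–1–3.
That gives 2 distinct shortest paths.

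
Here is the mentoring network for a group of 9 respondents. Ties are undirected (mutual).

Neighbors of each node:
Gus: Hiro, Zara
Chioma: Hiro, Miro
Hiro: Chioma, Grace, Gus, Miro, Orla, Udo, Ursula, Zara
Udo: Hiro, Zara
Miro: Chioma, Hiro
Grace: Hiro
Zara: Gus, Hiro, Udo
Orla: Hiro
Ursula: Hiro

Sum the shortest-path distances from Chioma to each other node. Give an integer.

14

Distances from Chioma: Grace:2, Gus:2, Hiro:1, Miro:1, Orla:2, Udo:2, Ursula:2, Zara:2.
Sum = 2 + 2 + 1 + 1 + 2 + 2 + 2 + 2 = 14.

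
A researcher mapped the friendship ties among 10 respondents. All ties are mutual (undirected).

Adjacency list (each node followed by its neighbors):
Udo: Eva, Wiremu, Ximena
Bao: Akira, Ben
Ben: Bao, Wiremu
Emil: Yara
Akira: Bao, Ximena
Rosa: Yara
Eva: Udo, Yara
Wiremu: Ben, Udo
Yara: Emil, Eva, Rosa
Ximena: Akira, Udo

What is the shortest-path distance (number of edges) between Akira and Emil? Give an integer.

5

One shortest route is Akira – Ximena – Udo – Eva – Yara – Emil, which uses 5 edges, and at distance 4 from Akira we only reach {Yara}, which does not include Emil. So d(Akira,Emil) = 5.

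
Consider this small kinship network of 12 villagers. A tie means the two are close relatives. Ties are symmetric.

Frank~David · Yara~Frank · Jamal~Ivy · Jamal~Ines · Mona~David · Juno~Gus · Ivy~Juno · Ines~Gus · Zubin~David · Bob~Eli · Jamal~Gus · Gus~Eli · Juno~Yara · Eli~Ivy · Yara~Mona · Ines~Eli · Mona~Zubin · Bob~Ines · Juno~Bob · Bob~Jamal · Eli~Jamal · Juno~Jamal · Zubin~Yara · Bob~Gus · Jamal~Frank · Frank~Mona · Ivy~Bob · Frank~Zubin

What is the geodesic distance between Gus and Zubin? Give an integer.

One shortest route is Gus – Juno – Yara – Zubin, which uses 3 edges, and at distance 2 from Gus we only reach {Frank, Ivy, Yara}, which does not include Zubin. So d(Gus,Zubin) = 3.

3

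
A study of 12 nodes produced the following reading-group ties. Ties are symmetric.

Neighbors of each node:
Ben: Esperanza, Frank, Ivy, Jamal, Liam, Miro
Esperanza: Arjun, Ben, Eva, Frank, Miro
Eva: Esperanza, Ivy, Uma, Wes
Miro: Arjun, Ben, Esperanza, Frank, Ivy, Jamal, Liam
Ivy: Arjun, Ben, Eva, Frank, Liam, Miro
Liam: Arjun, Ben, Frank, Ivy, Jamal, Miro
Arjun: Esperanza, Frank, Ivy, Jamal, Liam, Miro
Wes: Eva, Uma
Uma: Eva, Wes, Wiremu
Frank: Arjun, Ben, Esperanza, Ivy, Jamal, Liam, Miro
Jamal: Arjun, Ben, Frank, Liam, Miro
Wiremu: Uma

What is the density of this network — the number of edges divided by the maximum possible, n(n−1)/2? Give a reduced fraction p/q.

29/66

There are 29 edges and 12 nodes, so the maximum possible is C(12,2) = 66.
Density = 29/66.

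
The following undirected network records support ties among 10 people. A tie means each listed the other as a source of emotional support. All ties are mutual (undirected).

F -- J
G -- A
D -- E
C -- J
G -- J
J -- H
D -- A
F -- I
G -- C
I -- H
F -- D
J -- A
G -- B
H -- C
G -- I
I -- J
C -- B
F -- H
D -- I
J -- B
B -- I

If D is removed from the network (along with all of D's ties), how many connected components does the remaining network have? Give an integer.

2

Without D, the remaining ties split the others into: {A, B, C, F, G, H, I, J}; {E}.
That's 2 separate components.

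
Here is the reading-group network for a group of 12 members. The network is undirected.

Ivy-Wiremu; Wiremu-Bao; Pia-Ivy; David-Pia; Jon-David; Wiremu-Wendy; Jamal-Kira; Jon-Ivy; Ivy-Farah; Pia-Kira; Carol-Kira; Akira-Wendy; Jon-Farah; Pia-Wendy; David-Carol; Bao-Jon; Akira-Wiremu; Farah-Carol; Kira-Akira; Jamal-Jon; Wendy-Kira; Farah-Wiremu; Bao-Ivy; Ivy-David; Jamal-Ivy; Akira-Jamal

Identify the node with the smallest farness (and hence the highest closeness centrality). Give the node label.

Ivy

Farness (sum of distances to all others) for each node — Akira:19, Bao:21, Carol:20, David:19, Farah:18, Ivy:15, Jamal:18, Jon:18, Kira:18, Pia:18, Wendy:19, Wiremu:17.
The smallest farness is 15, for Ivy, so Ivy has the highest closeness.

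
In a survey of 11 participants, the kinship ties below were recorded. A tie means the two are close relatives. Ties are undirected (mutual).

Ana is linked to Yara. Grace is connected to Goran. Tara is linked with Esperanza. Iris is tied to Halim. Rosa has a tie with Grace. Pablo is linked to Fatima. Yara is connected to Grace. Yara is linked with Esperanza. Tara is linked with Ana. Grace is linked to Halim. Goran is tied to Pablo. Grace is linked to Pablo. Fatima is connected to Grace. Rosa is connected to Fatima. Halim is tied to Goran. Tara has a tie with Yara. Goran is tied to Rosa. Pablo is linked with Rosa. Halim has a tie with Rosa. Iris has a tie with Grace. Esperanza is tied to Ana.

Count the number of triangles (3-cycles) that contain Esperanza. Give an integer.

Esperanza's neighbors: Ana, Tara, and Yara.
Neighbor pairs that are themselves tied: Esperanza–Ana–Tara; Esperanza–Ana–Yara; Esperanza–Tara–Yara. Each forms one triangle with Esperanza, for 3 in total.

3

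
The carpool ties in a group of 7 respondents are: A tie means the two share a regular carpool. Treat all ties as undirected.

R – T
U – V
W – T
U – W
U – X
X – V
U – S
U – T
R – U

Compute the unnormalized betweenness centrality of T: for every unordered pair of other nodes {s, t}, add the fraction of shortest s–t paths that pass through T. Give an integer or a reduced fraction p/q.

1/2

Pairs whose geodesics pass through T — W–R: 1/2.
All other pairs contribute 0.
Summing the contributions gives betweenness(T) = 1/2.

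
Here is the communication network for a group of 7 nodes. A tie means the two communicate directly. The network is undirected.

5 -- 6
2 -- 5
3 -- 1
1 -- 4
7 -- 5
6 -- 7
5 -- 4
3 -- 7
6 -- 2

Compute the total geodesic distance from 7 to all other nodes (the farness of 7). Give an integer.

9

Distances from 7: 1:2, 2:2, 3:1, 4:2, 5:1, 6:1.
Sum = 2 + 2 + 1 + 2 + 1 + 1 = 9.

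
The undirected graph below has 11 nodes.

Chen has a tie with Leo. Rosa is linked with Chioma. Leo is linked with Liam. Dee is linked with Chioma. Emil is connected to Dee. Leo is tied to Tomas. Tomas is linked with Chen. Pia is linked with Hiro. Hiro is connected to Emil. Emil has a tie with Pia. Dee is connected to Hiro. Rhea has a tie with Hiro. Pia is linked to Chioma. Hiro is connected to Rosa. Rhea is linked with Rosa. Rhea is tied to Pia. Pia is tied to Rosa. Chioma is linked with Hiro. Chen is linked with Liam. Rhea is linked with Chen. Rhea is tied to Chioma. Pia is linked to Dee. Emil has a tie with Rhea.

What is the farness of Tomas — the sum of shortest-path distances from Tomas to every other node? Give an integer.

25

Distances from Tomas: Chen:1, Chioma:3, Dee:4, Emil:3, Hiro:3, Leo:1, Liam:2, Pia:3, Rhea:2, Rosa:3.
Sum = 1 + 3 + 4 + 3 + 3 + 1 + 2 + 3 + 2 + 3 = 25.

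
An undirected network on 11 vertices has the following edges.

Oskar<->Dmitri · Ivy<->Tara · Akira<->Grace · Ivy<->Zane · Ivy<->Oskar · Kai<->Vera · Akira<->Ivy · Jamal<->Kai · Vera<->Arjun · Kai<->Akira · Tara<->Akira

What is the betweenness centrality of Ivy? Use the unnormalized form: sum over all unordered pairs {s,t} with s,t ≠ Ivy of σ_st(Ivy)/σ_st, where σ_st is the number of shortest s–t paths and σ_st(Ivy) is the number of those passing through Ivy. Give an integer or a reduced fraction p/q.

23

Pairs whose geodesics pass through Ivy — Arjun–Zane: 1; Arjun–Dmitri: 1; Arjun–Oskar: 1; Grace–Zane: 1; Grace–Dmitri: 1; Grace–Oskar: 1; Zane–Akira: 1; Zane–Dmitri: 1; Zane–Jamal: 1; Zane–Kai: 1; Zane–Oskar: 1; Zane–Vera: 1; Zane–Tara: 1; Akira–Dmitri: 1 … (+9 more pairs).
All other pairs contribute 0.
Summing the contributions gives betweenness(Ivy) = 23.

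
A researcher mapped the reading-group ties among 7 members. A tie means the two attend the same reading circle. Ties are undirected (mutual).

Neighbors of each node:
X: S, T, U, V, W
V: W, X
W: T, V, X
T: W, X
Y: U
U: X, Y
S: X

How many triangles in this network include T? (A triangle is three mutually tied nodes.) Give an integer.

T's neighbors: W and X.
Neighbor pairs that are themselves tied: T–W–X. Each forms one triangle with T, for 1 in total.

1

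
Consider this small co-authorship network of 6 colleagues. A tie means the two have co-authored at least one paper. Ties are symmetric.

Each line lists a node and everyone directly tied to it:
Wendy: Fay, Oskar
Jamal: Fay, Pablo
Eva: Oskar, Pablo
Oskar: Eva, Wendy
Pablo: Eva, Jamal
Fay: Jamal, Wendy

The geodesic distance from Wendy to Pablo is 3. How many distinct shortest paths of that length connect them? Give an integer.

2

The shortest distance is 3. The length-3 paths are: Wendy–Fay–Jamal–Pablo; Wendy–Oskar–Eva–Pablo.
That gives 2 distinct shortest paths.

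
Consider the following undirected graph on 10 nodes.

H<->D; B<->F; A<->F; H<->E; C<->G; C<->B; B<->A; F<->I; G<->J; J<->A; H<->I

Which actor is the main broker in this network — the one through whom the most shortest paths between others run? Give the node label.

F

Unnormalized betweenness of each node: A:17/2, B:17/2, C:7/2, D:0, E:0, F:20, G:1, H:15, I:18, J:7/2.
F has the largest value, 20, making it the main broker — the node through which the most shortest paths run.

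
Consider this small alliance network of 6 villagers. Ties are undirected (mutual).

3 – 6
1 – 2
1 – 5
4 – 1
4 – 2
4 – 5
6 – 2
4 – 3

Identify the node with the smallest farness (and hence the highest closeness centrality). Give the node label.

Farness (sum of distances to all others) for each node — 1:7, 2:7, 3:8, 4:6, 5:9, 6:9.
The smallest farness is 6, for 4, so 4 has the highest closeness.

4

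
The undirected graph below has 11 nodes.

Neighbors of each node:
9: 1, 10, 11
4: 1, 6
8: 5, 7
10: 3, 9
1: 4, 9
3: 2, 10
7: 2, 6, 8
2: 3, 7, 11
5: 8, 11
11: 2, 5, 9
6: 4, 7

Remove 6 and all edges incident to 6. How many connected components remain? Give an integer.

1

6's neighbors (4 and 7) remain reachable from one another through other ties, so the rest of the network stays in one piece.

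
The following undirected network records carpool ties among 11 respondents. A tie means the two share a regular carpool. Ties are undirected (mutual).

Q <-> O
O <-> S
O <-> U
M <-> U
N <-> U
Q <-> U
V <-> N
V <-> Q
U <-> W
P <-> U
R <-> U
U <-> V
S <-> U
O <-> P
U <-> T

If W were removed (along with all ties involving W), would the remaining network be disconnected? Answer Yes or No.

No

Even without W, every remaining node can still reach every other (the residual graph is connected), so W is not a cut vertex.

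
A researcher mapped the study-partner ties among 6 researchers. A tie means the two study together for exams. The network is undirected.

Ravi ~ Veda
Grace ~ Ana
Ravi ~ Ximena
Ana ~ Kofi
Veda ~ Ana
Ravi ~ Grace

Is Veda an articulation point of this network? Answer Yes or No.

Even without Veda, every remaining node can still reach every other (the residual graph is connected), so Veda is not a cut vertex.

No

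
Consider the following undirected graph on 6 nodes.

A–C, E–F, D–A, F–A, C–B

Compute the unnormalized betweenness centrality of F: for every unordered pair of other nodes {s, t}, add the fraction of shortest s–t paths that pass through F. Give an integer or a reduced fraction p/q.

4

Pairs whose geodesics pass through F — E–B: 1; E–A: 1; E–C: 1; E–D: 1.
All other pairs contribute 0.
Summing the contributions gives betweenness(F) = 4.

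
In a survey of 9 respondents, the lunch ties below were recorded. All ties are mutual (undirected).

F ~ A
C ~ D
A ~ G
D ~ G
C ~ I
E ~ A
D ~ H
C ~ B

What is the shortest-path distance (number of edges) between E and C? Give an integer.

4

One shortest route is E – A – G – D – C, which uses 4 edges, and at distance 3 from E we only reach {D}, which does not include C. So d(E,C) = 4.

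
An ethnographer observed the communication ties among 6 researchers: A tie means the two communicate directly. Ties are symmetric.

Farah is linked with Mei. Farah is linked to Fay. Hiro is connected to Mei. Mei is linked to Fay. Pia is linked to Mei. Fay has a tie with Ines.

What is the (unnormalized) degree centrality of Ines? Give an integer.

Ines is directly tied to Fay. That is 1 neighbor, so the degree of Ines is 1.

1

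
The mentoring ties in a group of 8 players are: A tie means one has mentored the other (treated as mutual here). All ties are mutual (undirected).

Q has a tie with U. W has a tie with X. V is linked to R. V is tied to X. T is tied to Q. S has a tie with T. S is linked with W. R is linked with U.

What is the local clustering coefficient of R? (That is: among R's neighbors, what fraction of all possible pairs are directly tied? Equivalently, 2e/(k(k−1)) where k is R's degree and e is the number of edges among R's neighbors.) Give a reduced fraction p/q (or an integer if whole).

R's neighbors: U and V (k = 2).
Possible neighbor pairs: C(2,2) = 1. Edges among them: none → e = 0.
Clustering(R) = 0/1.

0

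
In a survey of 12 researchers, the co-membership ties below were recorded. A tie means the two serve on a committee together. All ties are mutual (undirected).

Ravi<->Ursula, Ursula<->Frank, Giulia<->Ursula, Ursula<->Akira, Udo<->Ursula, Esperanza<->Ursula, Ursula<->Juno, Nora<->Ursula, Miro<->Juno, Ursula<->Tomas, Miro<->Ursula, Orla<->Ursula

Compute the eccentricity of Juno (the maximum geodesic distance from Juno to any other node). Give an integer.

2

Distances from Juno: Akira:2, Esperanza:2, Frank:2, Giulia:2, Miro:1, Nora:2, Orla:2, Ravi:2, Tomas:2, Udo:2, Ursula:1.
The largest is 2 (to Frank, Orla, Giulia, Udo, Ravi, Esperanza, Tomas, Nora, and Akira), so the eccentricity of Juno is 2.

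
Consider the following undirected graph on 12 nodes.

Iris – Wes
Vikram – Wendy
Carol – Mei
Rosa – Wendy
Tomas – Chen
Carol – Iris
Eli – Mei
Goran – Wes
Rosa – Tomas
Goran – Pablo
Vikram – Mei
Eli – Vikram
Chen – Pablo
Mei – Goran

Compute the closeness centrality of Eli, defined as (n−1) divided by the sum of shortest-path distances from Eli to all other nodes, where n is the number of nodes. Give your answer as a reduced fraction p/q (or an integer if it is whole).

Distances from Eli: Carol:2, Chen:4, Goran:2, Iris:3, Mei:1, Pablo:3, Rosa:3, Tomas:4, Vikram:1, Wendy:2, Wes:3. Sum = 28.
n = 12, so closeness = 11/28.

11/28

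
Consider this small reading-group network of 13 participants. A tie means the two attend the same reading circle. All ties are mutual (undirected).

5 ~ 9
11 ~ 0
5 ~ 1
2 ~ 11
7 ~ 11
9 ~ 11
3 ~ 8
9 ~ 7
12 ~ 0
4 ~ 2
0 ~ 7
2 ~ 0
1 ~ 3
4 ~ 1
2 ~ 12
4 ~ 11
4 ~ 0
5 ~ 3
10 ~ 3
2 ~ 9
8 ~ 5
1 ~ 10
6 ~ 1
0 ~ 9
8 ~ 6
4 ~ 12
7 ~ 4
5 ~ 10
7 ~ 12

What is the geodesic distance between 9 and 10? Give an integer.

2

One shortest route is 9 – 5 – 10, which uses 2 edges, and 9 and 10 are not directly tied, so nothing shorter exists. So d(9,10) = 2.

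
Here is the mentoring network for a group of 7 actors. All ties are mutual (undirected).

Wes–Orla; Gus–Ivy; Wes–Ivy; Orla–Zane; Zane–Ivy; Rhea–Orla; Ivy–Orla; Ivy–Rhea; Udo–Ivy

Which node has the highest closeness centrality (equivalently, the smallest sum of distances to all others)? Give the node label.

Ivy

Farness (sum of distances to all others) for each node — Gus:11, Ivy:6, Orla:8, Rhea:10, Udo:11, Wes:10, Zane:10.
The smallest farness is 6, for Ivy, so Ivy has the highest closeness.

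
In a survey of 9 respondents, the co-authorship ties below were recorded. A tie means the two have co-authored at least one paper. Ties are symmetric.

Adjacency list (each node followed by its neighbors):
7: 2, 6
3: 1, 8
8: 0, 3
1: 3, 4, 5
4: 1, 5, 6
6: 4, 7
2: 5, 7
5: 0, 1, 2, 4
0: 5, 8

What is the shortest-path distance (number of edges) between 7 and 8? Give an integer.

4

One shortest route is 7 – 2 – 5 – 0 – 8, which uses 4 edges, and at distance 3 from 7 we only reach {0, 1}, which does not include 8. So d(7,8) = 4.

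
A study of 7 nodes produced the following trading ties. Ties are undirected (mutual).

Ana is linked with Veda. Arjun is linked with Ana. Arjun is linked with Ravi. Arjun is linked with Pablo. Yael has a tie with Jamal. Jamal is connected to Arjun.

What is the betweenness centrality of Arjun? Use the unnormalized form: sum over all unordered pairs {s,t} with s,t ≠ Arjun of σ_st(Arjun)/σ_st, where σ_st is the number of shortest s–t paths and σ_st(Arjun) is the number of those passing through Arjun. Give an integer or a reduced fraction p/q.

Pairs whose geodesics pass through Arjun — Pablo–Ana: 1; Pablo–Ravi: 1; Pablo–Veda: 1; Pablo–Yael: 1; Pablo–Jamal: 1; Ana–Ravi: 1; Ana–Yael: 1; Ana–Jamal: 1; Ravi–Veda: 1; Ravi–Yael: 1; Ravi–Jamal: 1; Veda–Yael: 1; Veda–Jamal: 1.
All other pairs contribute 0.
Summing the contributions gives betweenness(Arjun) = 13.

13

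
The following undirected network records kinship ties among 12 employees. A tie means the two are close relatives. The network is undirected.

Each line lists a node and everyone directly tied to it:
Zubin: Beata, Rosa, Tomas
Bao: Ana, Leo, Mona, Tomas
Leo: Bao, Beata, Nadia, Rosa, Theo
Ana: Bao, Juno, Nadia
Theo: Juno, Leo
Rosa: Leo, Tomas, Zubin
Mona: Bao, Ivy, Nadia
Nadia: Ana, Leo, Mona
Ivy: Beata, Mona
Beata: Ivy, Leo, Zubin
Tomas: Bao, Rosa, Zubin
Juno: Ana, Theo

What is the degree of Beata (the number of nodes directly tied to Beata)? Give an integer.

Beata is directly tied to Ivy, Leo, and Zubin. That is 3 neighbors, so the degree of Beata is 3.

3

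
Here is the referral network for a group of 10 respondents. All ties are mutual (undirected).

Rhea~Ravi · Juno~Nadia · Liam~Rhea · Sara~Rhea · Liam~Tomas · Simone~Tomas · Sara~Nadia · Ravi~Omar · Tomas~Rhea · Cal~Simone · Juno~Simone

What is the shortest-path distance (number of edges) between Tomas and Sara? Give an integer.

One shortest route is Tomas – Rhea – Sara, which uses 2 edges, and Tomas and Sara are not directly tied, so nothing shorter exists. So d(Tomas,Sara) = 2.

2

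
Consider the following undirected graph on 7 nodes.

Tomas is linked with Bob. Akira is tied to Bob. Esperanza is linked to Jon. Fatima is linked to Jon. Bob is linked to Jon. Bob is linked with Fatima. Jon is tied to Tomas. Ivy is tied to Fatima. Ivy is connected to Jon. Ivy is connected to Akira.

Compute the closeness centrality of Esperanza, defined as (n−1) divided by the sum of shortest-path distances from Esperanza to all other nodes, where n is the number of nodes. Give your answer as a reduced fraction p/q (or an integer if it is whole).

Distances from Esperanza: Akira:3, Bob:2, Fatima:2, Ivy:2, Jon:1, Tomas:2. Sum = 12.
n = 7, so closeness = 6/12 = 1/2.

1/2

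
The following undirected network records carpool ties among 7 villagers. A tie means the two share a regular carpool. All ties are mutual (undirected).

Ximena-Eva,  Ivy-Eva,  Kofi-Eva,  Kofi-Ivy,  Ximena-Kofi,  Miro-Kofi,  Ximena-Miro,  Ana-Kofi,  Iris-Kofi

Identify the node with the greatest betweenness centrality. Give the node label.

Unnormalized betweenness of each node: Ana:0, Eva:1/2, Iris:0, Ivy:0, Kofi:11, Miro:0, Ximena:1/2.
Kofi has the largest value, 11, making it the main broker — the node through which the most shortest paths run.

Kofi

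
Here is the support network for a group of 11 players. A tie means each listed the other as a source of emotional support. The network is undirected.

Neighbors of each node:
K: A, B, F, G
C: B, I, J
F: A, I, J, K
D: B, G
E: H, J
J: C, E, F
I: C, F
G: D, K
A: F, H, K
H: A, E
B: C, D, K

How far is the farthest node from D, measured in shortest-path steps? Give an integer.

4

Distances from D: A:3, B:1, C:2, E:4, F:3, G:1, H:4, I:3, J:3, K:2.
The largest is 4 (to E and H), so the eccentricity of D is 4.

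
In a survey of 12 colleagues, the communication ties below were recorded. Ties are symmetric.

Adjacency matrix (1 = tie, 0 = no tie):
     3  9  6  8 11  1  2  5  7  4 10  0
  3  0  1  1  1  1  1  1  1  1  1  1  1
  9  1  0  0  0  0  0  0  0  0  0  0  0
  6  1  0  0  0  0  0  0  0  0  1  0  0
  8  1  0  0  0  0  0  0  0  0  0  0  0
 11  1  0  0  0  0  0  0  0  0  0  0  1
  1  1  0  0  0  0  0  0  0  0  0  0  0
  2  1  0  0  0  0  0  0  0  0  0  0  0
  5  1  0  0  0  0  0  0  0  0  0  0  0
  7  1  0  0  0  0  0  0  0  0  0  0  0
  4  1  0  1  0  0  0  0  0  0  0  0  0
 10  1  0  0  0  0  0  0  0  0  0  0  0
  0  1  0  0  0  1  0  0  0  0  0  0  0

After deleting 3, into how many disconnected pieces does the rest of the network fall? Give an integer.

9

Without 3, the remaining ties split the others into: {9}; {4, 6}; {8}; {0, 11}; {1}; {2}; {5}; {7}; {10}.
That's 9 separate components.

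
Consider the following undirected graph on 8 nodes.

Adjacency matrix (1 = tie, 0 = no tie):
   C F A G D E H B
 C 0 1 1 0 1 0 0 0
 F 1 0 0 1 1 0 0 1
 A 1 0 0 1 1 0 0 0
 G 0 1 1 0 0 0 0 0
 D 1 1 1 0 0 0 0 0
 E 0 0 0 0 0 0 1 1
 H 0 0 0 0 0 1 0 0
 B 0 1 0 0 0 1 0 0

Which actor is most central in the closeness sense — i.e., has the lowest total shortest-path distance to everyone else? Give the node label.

Farness (sum of distances to all others) for each node — A:17, B:13, C:14, D:14, E:17, F:11, G:15, H:23.
The smallest farness is 11, for F, so F has the highest closeness.

F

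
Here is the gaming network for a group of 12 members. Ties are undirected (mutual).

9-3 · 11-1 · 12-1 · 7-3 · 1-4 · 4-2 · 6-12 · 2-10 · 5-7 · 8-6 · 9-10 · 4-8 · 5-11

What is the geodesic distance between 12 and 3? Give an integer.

One shortest route is 12 – 1 – 11 – 5 – 7 – 3, which uses 5 edges, and at distance 4 from 12 we only reach {7, 10}, which does not include 3. So d(12,3) = 5.

5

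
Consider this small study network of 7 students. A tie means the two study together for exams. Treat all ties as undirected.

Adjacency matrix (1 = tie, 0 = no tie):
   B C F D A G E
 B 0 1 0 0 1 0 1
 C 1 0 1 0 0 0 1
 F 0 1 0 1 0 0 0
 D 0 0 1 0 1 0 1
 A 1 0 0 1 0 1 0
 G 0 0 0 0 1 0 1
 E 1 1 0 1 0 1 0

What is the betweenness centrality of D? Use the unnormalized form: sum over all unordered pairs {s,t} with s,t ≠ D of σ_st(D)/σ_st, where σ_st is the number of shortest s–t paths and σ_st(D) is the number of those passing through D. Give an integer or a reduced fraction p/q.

5/2

Pairs whose geodesics pass through D — F–A: 1; F–G: 2/3; F–E: 1/2; A–E: 1/3.
All other pairs contribute 0.
Summing the contributions gives betweenness(D) = 5/2.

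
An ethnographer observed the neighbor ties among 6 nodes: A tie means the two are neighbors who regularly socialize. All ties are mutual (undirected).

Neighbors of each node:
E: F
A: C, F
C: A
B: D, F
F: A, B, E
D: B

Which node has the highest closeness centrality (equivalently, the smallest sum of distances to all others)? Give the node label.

F

Farness (sum of distances to all others) for each node — A:9, B:9, C:13, D:13, E:11, F:7.
The smallest farness is 7, for F, so F has the highest closeness.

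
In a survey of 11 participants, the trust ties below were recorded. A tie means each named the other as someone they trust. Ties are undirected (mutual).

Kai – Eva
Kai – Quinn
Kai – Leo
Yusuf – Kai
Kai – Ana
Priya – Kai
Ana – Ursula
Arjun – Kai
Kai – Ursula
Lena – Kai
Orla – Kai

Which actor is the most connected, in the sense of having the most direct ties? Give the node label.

Kai

Degrees — Ana:2, Arjun:1, Eva:1, Kai:10, Lena:1, Leo:1, Orla:1, Priya:1, Quinn:1, Ursula:2, Yusuf:1.
The maximum is 10, attained only by Kai.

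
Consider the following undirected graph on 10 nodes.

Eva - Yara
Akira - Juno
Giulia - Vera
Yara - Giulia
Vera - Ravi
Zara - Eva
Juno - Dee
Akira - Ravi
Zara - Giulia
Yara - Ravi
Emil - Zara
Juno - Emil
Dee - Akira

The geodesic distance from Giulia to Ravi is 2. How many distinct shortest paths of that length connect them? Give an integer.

2

The shortest distance is 2. The length-2 paths are: Giulia–Yara–Ravi; Giulia–Vera–Ravi.
That gives 2 distinct shortest paths.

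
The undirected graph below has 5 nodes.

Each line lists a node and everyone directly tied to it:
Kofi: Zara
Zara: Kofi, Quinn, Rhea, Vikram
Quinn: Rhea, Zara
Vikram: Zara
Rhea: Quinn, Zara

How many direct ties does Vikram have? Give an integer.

Vikram is directly tied to Zara. That is 1 neighbor, so the degree of Vikram is 1.

1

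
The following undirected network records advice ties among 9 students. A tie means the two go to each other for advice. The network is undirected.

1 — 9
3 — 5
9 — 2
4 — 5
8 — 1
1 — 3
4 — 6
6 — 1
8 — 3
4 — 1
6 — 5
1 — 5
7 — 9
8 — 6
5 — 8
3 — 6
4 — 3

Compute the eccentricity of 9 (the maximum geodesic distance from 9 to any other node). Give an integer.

2

Distances from 9: 1:1, 2:1, 3:2, 4:2, 5:2, 6:2, 7:1, 8:2.
The largest is 2 (to 8, 5, 3, 6, and 4), so the eccentricity of 9 is 2.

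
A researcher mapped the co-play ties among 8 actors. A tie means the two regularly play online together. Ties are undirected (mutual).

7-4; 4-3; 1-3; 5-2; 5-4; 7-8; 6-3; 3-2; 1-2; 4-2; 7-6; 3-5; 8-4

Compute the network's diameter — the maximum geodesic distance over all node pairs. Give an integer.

Eccentricity of each node (its greatest distance to any other): 1:3, 2:2, 3:2, 4:2, 5:2, 6:2, 7:3, 8:3.
The maximum eccentricity is 3, realized for instance by the pair 7–1 via 7 – 4 – 3 – 1. So the diameter is 3.

3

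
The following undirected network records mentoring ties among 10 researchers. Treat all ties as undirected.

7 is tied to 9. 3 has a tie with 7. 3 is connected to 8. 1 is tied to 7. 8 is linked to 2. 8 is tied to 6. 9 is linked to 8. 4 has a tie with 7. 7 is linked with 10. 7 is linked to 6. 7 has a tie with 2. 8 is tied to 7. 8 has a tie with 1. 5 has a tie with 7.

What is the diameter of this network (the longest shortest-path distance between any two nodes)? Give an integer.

Eccentricity of each node (its greatest distance to any other): 1:2, 2:2, 3:2, 4:2, 5:2, 6:2, 7:1, 8:2, 9:2, 10:2.
The maximum eccentricity is 2, realized for instance by the pair 4–8 via 4 – 7 – 8. So the diameter is 2.

2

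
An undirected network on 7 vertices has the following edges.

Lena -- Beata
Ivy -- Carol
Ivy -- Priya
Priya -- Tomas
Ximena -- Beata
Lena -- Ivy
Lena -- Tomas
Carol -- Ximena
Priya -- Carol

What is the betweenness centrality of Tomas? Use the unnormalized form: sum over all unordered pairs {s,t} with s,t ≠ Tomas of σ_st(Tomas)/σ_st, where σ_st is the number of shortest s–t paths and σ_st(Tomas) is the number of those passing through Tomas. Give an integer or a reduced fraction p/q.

Pairs whose geodesics pass through Tomas — Priya–Beata: 1/3; Priya–Lena: 1/2.
All other pairs contribute 0.
Summing the contributions gives betweenness(Tomas) = 5/6.

5/6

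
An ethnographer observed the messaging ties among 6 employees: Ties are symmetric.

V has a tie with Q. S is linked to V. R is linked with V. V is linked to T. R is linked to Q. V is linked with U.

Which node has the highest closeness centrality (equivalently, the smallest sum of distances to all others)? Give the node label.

Farness (sum of distances to all others) for each node — Q:8, R:8, S:9, T:9, U:9, V:5.
The smallest farness is 5, for V, so V has the highest closeness.

V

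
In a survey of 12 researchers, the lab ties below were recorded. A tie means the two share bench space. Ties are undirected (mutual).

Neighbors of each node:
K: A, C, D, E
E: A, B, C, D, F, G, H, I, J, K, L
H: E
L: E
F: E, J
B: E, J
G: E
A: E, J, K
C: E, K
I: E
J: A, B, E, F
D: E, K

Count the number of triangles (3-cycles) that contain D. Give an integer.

1

D's neighbors: E and K.
Neighbor pairs that are themselves tied: D–E–K. Each forms one triangle with D, for 1 in total.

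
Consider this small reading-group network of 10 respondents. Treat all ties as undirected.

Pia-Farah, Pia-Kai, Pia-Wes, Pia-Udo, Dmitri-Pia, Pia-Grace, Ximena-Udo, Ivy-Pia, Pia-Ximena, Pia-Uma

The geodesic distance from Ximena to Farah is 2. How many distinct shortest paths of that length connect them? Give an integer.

1

The shortest distance is 2, and the only length-2 path is Ximena–Pia–Farah. So there is exactly 1 shortest path.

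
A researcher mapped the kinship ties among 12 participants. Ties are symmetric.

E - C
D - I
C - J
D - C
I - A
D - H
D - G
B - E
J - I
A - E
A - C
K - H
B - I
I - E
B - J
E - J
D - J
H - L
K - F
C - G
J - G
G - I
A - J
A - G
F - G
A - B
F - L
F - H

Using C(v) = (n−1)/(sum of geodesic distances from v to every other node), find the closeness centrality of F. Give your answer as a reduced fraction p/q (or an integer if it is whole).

11/20

Distances from F: A:2, B:3, C:2, D:2, E:3, G:1, H:1, I:2, J:2, K:1, L:1. Sum = 20.
n = 12, so closeness = 11/20.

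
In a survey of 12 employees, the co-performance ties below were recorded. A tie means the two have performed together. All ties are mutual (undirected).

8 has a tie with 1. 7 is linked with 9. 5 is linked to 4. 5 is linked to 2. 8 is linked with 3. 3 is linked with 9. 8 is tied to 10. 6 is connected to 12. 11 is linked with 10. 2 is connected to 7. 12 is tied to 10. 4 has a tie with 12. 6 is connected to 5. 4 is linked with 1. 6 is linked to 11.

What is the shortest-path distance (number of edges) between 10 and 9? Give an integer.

3

One shortest route is 10 – 8 – 3 – 9, which uses 3 edges, and at distance 2 from 10 we only reach {1, 3, 4, 6}, which does not include 9. So d(10,9) = 3.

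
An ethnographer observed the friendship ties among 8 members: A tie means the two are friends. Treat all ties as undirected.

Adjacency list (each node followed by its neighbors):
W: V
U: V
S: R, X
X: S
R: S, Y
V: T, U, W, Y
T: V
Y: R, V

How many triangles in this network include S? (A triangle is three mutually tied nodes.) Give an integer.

0

S's neighbors are R and X, but none of them are tied to each other, so no triangle contains S.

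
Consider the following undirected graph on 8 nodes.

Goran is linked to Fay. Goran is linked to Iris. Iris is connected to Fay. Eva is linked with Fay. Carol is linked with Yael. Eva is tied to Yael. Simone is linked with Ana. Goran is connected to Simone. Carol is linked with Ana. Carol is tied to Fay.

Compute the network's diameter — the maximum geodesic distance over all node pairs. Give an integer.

3

Eccentricity of each node (its greatest distance to any other): Ana:3, Carol:2, Eva:3, Fay:2, Goran:3, Iris:3, Simone:3, Yael:3.
The maximum eccentricity is 3, realized for instance by the pair Yael–Iris via Yael – Eva – Fay – Iris. So the diameter is 3.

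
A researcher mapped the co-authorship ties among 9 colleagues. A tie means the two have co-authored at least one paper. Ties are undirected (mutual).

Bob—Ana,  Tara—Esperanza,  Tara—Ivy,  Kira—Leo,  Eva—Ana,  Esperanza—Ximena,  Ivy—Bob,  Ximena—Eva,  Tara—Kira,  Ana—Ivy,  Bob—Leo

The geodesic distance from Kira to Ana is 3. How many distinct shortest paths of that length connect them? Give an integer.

2

The shortest distance is 3. The length-3 paths are: Kira–Tara–Ivy–Ana; Kira–Leo–Bob–Ana.
That gives 2 distinct shortest paths.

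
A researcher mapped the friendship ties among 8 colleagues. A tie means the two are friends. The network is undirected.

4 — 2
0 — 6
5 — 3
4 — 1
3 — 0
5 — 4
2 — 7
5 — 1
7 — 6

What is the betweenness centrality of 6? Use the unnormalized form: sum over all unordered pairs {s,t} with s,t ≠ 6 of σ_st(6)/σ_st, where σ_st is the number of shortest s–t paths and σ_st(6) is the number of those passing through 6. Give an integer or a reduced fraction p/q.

Pairs whose geodesics pass through 6 — 3–7: 1; 0–7: 1; 0–2: 1.
All other pairs contribute 0.
Summing the contributions gives betweenness(6) = 3.

3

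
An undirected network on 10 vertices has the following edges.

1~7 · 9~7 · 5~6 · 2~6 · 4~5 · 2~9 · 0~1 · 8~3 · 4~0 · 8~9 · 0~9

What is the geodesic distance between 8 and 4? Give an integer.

3

One shortest route is 8 – 9 – 0 – 4, which uses 3 edges, and at distance 2 from 8 we only reach {0, 2, 7}, which does not include 4. So d(8,4) = 3.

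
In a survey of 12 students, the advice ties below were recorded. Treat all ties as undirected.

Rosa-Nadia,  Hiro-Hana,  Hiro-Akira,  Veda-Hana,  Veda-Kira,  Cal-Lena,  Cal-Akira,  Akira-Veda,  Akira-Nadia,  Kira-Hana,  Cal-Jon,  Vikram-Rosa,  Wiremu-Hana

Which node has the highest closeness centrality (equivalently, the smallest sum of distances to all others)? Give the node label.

Akira

Farness (sum of distances to all others) for each node — Akira:20, Cal:26, Hana:29, Hiro:25, Jon:36, Kira:31, Lena:36, Nadia:26, Rosa:34, Veda:24, Vikram:44, Wiremu:39.
The smallest farness is 20, for Akira, so Akira has the highest closeness.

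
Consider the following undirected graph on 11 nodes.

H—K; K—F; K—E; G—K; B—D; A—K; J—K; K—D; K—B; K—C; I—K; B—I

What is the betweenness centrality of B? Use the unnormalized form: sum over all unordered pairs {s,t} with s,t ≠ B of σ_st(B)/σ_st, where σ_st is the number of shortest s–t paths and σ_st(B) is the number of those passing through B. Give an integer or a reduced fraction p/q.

Pairs whose geodesics pass through B — I–D: 1/2.
All other pairs contribute 0.
Summing the contributions gives betweenness(B) = 1/2.

1/2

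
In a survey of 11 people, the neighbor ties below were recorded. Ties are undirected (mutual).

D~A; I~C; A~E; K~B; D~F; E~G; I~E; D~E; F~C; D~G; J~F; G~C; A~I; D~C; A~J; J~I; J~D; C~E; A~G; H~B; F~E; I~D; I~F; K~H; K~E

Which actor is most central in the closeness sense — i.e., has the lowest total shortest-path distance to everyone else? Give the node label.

Farness (sum of distances to all others) for each node — A:17, B:26, C:17, D:15, E:13, F:17, G:18, H:26, I:16, J:21, K:18.
The smallest farness is 13, for E, so E has the highest closeness.

E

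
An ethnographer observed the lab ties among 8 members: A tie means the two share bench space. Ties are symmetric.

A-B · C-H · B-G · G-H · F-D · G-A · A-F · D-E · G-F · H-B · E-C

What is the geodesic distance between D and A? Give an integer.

One shortest route is D – F – A, which uses 2 edges, and D and A are not directly tied, so nothing shorter exists. So d(D,A) = 2.

2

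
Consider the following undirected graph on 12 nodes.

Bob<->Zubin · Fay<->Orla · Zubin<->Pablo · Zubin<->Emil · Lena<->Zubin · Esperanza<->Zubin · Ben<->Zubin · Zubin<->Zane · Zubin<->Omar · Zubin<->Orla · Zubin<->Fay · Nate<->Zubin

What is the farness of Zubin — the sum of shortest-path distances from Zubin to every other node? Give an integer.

11

Distances from Zubin: Ben:1, Bob:1, Emil:1, Esperanza:1, Fay:1, Lena:1, Nate:1, Omar:1, Orla:1, Pablo:1, Zane:1.
Sum = 1 + 1 + 1 + 1 + 1 + 1 + 1 + 1 + 1 + 1 + 1 = 11.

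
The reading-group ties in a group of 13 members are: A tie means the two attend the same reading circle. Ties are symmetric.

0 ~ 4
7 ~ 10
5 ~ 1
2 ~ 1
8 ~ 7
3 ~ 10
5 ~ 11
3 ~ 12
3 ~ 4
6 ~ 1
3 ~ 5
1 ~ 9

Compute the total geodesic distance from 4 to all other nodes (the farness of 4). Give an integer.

33

Distances from 4: 0:1, 1:3, 2:4, 3:1, 5:2, 6:4, 7:3, 8:4, 9:4, 10:2, 11:3, 12:2.
Sum = 1 + 3 + 4 + 1 + 2 + 4 + 3 + 4 + 4 + 2 + 3 + 2 = 33.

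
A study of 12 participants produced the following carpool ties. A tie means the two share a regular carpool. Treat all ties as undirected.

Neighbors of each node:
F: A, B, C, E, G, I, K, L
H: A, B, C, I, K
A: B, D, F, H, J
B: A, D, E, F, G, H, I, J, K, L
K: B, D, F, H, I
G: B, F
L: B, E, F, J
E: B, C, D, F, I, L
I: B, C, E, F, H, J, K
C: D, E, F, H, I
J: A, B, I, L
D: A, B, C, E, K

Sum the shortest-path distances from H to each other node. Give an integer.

17

Distances from H: A:1, B:1, C:1, D:2, E:2, F:2, G:2, I:1, J:2, K:1, L:2.
Sum = 1 + 1 + 1 + 2 + 2 + 2 + 2 + 1 + 2 + 1 + 2 = 17.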